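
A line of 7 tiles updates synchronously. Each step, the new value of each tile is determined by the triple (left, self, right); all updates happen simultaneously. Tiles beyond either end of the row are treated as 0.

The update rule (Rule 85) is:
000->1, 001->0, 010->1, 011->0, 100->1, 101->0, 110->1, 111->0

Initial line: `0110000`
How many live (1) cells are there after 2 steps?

2

0011111
1000001
count of 1: 2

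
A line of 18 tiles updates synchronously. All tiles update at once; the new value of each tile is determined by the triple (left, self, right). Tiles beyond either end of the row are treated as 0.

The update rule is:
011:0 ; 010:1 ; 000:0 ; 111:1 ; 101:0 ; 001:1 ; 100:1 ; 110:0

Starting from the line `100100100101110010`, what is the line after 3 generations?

generation 1: 111111111100101111
generation 2: 011111111011100110
generation 3: 101111110001011001

101111110001011001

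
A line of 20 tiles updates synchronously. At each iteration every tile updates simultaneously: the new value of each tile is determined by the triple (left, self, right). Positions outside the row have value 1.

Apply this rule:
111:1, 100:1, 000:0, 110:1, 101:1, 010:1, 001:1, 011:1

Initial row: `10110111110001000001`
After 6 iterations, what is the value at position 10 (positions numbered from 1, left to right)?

1

11111111111011100011
11111111111111110111
11111111111111111111
11111111111111111111  (fixed point — unchanged through iteration 6)
position 10 holds 1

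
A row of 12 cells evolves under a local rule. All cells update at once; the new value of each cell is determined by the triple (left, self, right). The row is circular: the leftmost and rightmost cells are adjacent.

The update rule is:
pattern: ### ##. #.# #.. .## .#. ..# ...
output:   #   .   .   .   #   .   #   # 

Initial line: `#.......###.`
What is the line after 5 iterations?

######..####

..########..
#########..#
########..##
#######..###
######..####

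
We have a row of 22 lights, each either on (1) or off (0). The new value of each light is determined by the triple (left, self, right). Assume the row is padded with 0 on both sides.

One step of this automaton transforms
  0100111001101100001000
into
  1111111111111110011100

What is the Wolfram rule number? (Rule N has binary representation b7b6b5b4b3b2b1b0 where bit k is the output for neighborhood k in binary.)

position 5: 111 → 1  (bit 7 = 1)
position 6: 110 → 1  (bit 6 = 1)
position 11: 101 → 1  (bit 5 = 1)
position 2: 100 → 1  (bit 4 = 1)
position 4: 011 → 1  (bit 3 = 1)
position 1: 010 → 1  (bit 2 = 1)
position 0: 001 → 1  (bit 1 = 1)
position 15: 000 → 0  (bit 0 = 0)
bits b7..b0 = 11111110 = 254

254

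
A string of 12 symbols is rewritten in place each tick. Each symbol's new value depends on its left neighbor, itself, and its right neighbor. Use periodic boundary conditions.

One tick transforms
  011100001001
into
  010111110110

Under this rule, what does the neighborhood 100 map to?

1

At position 4 the neighborhood is 100; the next row has 1 there.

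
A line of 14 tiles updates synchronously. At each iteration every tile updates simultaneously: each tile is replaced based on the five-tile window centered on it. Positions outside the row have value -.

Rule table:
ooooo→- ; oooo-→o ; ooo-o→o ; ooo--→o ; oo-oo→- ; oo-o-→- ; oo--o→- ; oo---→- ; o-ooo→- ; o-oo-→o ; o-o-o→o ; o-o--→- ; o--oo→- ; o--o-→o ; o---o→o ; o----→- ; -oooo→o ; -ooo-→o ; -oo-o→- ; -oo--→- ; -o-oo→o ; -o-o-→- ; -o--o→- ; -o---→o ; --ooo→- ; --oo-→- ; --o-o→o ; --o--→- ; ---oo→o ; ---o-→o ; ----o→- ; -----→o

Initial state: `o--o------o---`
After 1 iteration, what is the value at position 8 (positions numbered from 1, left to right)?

--o-o-oo-o-o-o
position 8 holds o

o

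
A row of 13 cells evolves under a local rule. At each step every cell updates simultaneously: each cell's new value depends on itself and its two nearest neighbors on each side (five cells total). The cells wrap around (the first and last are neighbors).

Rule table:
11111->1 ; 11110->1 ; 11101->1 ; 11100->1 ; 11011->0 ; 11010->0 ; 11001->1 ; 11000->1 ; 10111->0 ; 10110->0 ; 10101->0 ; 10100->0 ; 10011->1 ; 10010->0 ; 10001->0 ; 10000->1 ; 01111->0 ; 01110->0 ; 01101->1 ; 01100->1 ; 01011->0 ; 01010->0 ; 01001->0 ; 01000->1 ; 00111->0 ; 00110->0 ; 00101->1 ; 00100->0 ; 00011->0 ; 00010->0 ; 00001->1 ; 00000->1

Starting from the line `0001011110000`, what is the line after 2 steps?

1101000111111
1100100001111

1100100001111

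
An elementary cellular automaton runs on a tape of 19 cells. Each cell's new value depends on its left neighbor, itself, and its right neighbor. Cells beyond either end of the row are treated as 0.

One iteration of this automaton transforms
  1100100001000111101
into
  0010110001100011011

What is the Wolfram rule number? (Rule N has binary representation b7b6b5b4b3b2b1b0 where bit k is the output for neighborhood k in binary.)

180

position 14: 111 → 1  (bit 7 = 1)
position 1: 110 → 0  (bit 6 = 0)
position 17: 101 → 1  (bit 5 = 1)
position 2: 100 → 1  (bit 4 = 1)
position 0: 011 → 0  (bit 3 = 0)
position 4: 010 → 1  (bit 2 = 1)
position 3: 001 → 0  (bit 1 = 0)
position 6: 000 → 0  (bit 0 = 0)
bits b7..b0 = 10110100 = 180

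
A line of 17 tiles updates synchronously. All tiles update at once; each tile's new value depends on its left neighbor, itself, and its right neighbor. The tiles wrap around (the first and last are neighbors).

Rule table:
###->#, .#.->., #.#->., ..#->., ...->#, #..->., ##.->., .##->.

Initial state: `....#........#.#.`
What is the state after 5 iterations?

iteration 1: ###...######.....
iteration 2: .#..#..####..###.
iteration 3: ........##....#..
iteration 4: #######....##...#
iteration 5: ######..##....#..

######..##....#..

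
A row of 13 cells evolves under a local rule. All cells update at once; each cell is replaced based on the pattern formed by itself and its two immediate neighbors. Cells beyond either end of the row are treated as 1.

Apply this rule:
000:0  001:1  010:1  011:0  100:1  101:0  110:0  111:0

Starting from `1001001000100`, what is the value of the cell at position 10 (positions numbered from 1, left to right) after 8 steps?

0

0111111101111
0000000000000
1000000000001
0100000000010
0110000000110
0001000001000
1011100011101
0000010100000
position 10 holds 0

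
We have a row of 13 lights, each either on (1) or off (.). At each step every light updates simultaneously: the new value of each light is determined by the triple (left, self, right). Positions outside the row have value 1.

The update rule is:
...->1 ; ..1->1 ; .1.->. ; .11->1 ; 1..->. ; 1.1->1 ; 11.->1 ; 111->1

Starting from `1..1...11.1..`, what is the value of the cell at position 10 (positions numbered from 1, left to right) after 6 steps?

1.1..11111..1
11..111111.11
11.1111111111
1111111111111
1111111111111  (fixed point — unchanged through step 6)
position 10 holds 1

1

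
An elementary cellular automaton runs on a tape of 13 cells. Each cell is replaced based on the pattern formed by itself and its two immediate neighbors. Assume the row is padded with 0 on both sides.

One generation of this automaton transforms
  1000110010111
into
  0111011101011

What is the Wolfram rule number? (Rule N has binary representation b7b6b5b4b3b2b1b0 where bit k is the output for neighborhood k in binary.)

position 11: 111 → 1  (bit 7 = 1)
position 5: 110 → 1  (bit 6 = 1)
position 9: 101 → 1  (bit 5 = 1)
position 1: 100 → 1  (bit 4 = 1)
position 4: 011 → 0  (bit 3 = 0)
position 0: 010 → 0  (bit 2 = 0)
position 3: 001 → 1  (bit 1 = 1)
position 2: 000 → 1  (bit 0 = 1)
bits b7..b0 = 11110011 = 243

243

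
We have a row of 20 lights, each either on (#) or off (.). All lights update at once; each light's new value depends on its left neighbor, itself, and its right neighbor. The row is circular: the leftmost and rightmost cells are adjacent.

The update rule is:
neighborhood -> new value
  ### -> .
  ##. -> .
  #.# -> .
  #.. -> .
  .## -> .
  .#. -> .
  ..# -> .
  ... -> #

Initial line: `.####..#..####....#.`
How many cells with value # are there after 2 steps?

...............##...
##############....##
count of #: 16

16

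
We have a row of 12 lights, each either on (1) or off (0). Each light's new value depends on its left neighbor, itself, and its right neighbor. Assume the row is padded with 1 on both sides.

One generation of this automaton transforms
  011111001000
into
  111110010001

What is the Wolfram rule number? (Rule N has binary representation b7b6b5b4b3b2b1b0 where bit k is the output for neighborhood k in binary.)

170

position 2: 111 → 1  (bit 7 = 1)
position 5: 110 → 0  (bit 6 = 0)
position 0: 101 → 1  (bit 5 = 1)
position 6: 100 → 0  (bit 4 = 0)
position 1: 011 → 1  (bit 3 = 1)
position 8: 010 → 0  (bit 2 = 0)
position 7: 001 → 1  (bit 1 = 1)
position 10: 000 → 0  (bit 0 = 0)
bits b7..b0 = 10101010 = 170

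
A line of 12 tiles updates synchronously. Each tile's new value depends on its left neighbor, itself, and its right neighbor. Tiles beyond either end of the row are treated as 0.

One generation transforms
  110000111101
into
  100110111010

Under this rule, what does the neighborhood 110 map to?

0

At position 1 the neighborhood is 110; the next row has 0 there.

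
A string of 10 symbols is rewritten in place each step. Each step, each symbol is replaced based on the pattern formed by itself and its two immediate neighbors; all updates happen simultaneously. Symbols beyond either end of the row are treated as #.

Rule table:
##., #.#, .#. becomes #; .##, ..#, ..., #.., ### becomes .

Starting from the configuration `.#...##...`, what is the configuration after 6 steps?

.#....#...

step 1: ##....#...
step 2: .#....#...
step 3: ##....#...  (repeats step 1; period 2)
step 6: .#....#...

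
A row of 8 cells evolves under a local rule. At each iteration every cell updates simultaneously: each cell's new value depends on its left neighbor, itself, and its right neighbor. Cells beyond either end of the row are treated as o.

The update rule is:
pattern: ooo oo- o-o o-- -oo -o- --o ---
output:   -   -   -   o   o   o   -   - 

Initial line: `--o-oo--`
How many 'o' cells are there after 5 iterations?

4

o-o-o-o-
--o-o-o-
o-o-o-o-  (repeats iteration 1; period 2)
iteration 5: o-o-o-o-
count of o: 4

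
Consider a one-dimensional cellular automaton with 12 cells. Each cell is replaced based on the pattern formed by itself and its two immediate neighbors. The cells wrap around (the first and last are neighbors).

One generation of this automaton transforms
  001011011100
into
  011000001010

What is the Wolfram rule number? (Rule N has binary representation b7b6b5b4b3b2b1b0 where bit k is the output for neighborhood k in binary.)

position 8: 111 → 1  (bit 7 = 1)
position 5: 110 → 0  (bit 6 = 0)
position 3: 101 → 0  (bit 5 = 0)
position 10: 100 → 1  (bit 4 = 1)
position 4: 011 → 0  (bit 3 = 0)
position 2: 010 → 1  (bit 2 = 1)
position 1: 001 → 1  (bit 1 = 1)
position 0: 000 → 0  (bit 0 = 0)
bits b7..b0 = 10010110 = 150

150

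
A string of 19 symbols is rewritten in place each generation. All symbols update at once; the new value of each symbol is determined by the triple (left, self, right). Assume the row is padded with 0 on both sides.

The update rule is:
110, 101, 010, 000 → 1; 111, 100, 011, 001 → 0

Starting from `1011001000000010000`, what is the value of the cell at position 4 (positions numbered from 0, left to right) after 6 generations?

1101001011111010111
0111001100001111001
0001000101100001001
1101010110101101001
0111111011110111001
0000001100011001001
position 4 holds 0

0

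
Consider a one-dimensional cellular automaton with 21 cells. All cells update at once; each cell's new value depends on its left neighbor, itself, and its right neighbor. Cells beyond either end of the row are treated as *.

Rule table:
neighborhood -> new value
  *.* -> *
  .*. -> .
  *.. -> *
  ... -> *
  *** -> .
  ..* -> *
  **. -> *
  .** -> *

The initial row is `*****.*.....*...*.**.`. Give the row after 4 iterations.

iteration 1: ....**.*****.***.****
iteration 2: ********...***.***...
iteration 3: .......*****.***.****
iteration 4: ********...***.***...

********...***.***...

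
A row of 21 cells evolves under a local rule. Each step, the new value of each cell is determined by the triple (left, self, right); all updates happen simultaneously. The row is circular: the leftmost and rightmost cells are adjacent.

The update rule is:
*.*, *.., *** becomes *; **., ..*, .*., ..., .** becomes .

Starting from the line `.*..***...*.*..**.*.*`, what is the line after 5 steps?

*.*.*.*..*.*...*.*...

step 1: *.*..*.*...*.*...*.*.
step 2: .*.*..*.*...*.*...*.*
step 3: *.*.*..*.*...*.*...*.
step 4: .*.*.*..*.*...*.*...*
step 5: *.*.*.*..*.*...*.*...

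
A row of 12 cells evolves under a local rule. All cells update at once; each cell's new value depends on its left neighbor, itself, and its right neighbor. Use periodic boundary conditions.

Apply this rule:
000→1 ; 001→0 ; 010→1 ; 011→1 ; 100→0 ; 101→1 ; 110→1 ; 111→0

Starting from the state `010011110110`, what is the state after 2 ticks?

010010010010

010010011110
010010010010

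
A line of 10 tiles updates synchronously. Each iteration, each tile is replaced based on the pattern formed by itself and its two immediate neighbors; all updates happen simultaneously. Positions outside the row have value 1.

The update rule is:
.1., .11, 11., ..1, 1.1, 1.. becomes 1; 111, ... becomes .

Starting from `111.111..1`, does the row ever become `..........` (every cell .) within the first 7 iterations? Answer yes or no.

no

..111.1111
111.111...
..111.11.1
111.111111
..111.....
111.11...1
..11111.11
iteration 7 is ..11111.11, still not uniform .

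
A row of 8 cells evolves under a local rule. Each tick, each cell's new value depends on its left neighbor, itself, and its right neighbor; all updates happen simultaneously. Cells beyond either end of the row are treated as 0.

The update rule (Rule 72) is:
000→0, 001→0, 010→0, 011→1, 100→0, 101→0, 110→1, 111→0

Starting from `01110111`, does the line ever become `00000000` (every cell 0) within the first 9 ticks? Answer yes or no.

01010101
00000000
all cells are 0 at tick 2

yes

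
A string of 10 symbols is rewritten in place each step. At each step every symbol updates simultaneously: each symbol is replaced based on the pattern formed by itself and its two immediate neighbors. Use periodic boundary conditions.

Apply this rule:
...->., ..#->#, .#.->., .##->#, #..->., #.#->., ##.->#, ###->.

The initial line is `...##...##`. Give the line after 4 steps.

###..###..

..###..###
.##.#.##.#
.##...##..
###..###..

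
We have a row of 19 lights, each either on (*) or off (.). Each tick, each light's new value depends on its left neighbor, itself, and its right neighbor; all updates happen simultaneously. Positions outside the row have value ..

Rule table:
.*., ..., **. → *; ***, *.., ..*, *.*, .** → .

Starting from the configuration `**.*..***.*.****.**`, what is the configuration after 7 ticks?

tick 1: .*.*....*.*....*..*
tick 2: .*.*.**.*.*.**.*..*
tick 3: .*.*..*.*.*..*.*..*
tick 4: .*.*..*.*.*..*.*..*  (fixed point — unchanged through tick 7)

.*.*..*.*.*..*.*..*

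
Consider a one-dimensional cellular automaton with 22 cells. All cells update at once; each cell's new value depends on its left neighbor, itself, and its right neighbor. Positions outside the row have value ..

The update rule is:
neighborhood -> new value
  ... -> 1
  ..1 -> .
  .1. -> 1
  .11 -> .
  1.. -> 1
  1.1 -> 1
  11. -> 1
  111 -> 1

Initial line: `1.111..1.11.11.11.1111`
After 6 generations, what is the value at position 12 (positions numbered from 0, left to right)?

1

11.111.11.11.11.11.111
.11.111.11.11.11.11.11
..11.111.11.11.11.11.1
1..11.111.11.11.11.111
11..11.111.11.11.11.11
.11..11.111.11.11.11.1
position 12 holds 1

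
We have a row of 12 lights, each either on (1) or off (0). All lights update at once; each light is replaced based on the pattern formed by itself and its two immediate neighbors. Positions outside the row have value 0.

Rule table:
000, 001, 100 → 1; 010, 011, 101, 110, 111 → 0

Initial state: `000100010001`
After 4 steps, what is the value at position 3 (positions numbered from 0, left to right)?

111011101110
000000000001
111111111110
000000000001
position 3 holds 0

0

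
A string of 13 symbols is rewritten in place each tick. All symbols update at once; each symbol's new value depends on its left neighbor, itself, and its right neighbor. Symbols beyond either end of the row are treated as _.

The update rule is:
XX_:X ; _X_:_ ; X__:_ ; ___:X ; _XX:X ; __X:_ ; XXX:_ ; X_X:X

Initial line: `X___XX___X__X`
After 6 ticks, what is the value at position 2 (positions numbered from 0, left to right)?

X

__X_XX_X_____
X__XXXX__XXXX
___X__X__X__X
XX___________
XX_XXXXXXXXXX
XXXX________X
position 2 holds X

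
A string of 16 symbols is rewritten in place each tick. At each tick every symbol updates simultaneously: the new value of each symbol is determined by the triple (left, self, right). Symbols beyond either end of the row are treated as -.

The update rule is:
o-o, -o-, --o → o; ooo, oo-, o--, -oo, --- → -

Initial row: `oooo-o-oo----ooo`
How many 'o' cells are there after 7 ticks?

----ooo-----o---
---o-------oo---
--oo------o-----
-o-------oo-----
oo------o-------
-------oo-------
------o---------
count of o: 1

1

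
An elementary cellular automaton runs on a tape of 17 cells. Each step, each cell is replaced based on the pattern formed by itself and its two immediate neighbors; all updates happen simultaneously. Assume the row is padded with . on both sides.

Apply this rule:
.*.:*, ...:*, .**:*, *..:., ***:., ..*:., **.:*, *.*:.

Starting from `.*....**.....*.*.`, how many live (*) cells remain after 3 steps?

.*.**.**.***.*.*.
.*.**.**.*.*.*.*.
.*.**.**.*.*.*.*.
count of *: 9

9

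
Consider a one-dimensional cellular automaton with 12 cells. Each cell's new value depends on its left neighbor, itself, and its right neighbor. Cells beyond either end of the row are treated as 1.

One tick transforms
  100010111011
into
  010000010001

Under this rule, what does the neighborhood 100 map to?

1

At position 1 the neighborhood is 100; the next row has 1 there.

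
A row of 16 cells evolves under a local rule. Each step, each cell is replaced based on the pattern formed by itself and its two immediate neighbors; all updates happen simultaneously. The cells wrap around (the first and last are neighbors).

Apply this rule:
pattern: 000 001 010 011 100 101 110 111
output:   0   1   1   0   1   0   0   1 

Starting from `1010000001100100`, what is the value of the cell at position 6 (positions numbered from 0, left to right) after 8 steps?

0

1011000010011111
0000100111101111
1001111011000110
1110110000101000
0100001001101101
0110011110000001
0001101101000011
1010000001100100
position 6 holds 0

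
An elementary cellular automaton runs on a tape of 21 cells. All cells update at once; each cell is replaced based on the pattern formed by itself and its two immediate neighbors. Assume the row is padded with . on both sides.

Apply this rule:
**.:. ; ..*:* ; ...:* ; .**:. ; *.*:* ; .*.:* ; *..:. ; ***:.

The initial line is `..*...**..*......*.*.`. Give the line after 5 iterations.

***.**...**.********.
...*...**..*.........
****.**...**.********
....*...**..*........
*****.**...**.*******

*****.**...**.*******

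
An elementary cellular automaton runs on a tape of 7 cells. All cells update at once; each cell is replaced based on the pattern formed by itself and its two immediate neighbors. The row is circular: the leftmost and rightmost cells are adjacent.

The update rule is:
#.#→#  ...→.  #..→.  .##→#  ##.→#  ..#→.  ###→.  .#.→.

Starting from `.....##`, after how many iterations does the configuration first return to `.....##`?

1

.....##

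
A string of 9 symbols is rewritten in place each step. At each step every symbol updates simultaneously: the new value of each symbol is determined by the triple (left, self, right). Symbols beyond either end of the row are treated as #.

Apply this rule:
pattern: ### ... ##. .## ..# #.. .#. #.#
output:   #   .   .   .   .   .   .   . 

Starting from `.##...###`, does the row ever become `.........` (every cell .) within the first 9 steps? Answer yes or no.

yes

.......##
........#
.........
all cells are . at step 3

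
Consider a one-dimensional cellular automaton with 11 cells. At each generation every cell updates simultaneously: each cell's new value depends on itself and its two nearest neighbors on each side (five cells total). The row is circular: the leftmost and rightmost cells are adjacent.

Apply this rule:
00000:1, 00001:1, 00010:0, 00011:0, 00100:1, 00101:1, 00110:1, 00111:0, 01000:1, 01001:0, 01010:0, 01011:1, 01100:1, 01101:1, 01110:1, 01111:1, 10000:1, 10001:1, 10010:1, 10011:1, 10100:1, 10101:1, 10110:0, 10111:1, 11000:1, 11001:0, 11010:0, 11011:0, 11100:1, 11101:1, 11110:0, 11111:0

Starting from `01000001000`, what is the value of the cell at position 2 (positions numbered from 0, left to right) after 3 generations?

1

generation 1: 01111101111
generation 2: 01100101101
generation 3: 10101110101
position 2 holds 1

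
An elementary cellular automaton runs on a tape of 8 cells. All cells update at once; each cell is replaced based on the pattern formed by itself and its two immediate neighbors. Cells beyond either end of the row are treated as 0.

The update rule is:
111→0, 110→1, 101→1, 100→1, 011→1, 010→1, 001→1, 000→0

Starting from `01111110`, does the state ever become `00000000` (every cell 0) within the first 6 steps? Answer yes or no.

11000011
11100111
10111101
11100111  (repeats step 2; period 2)
step 6: 11100111
step 6 is 11100111, still not uniform 0

no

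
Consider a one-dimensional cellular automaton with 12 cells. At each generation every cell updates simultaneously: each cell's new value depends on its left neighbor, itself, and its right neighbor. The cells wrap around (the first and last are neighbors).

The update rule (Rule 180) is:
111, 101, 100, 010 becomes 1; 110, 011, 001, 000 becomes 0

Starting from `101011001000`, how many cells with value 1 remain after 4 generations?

111100101100
011010110010
000111001011
100010101100
count of 1: 5

5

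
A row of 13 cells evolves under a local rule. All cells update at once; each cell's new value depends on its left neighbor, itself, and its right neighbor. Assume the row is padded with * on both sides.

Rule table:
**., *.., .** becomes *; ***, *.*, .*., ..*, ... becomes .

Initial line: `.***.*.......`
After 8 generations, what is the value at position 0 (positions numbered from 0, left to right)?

.*.*..*......
....*..*.....
*....*..*....
**....*..*...
.**....*..*..
.***....*..*.
.*.**....*...
...***....*..
position 0 holds .

.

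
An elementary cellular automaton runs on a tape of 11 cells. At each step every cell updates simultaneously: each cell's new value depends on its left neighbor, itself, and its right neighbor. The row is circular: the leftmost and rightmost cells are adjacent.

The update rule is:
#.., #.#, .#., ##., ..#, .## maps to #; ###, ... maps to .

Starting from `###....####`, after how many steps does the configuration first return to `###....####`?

4

..##..##...
.########..
##......##.
###....####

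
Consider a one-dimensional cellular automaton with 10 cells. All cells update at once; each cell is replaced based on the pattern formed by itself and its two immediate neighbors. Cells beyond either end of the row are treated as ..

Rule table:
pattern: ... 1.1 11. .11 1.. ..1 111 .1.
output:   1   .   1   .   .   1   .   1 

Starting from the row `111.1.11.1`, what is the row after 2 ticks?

111.1.11.1

..1.1..1.1
111.1.11.1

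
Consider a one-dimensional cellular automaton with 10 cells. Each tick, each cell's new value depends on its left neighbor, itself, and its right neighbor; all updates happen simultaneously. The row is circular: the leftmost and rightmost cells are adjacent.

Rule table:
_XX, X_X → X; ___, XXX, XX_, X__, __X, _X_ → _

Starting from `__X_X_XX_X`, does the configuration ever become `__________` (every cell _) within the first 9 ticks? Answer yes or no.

___X_XX_X_
____XX_X__
____X_X___
_____X____
__________
all cells are _ at tick 5

yes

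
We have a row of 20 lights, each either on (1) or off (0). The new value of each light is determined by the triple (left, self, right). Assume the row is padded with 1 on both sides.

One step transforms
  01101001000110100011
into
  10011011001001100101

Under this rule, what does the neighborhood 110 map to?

At position 2 the neighborhood is 110; the next row has 0 there.

0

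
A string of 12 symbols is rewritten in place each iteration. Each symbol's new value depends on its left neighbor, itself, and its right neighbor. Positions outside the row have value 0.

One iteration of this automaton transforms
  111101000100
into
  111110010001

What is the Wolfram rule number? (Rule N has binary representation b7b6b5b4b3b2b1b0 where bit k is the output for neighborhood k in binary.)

position 1: 111 → 1  (bit 7 = 1)
position 3: 110 → 1  (bit 6 = 1)
position 4: 101 → 1  (bit 5 = 1)
position 6: 100 → 0  (bit 4 = 0)
position 0: 011 → 1  (bit 3 = 1)
position 5: 010 → 0  (bit 2 = 0)
position 8: 001 → 0  (bit 1 = 0)
position 7: 000 → 1  (bit 0 = 1)
bits b7..b0 = 11101001 = 233

233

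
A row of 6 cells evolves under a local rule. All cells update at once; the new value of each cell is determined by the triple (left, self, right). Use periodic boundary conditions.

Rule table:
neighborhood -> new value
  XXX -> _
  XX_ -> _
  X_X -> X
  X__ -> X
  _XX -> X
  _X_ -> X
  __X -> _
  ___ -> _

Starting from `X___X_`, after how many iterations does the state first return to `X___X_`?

XX__XX
__X_X_
__XXXX
X_X___
XXXX__
X___X_

6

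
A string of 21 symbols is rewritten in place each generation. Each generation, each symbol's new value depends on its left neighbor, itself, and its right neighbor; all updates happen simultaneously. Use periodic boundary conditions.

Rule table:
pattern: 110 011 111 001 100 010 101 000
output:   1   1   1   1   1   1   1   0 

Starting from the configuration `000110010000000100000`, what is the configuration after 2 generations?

011111111100011111000

001111111000001110000
011111111100011111000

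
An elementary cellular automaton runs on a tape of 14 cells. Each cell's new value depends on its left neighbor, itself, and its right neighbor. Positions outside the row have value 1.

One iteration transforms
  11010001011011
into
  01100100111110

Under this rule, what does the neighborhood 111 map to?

0

At position 0 the neighborhood is 111; the next row has 0 there.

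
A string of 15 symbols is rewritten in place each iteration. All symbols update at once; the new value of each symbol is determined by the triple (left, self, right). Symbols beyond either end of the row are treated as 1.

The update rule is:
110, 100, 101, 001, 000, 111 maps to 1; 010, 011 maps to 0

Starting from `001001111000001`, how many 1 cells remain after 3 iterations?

iteration 1: 110110111111110
iteration 2: 111011011111111
iteration 3: 111101101111111
count of 1: 13

13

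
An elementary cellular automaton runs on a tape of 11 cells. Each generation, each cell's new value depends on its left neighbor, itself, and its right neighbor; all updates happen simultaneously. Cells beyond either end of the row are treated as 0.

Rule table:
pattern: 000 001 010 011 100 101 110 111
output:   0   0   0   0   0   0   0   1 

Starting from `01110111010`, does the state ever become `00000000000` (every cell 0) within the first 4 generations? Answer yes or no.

generation 1: 00100010000
generation 2: 00000000000
all cells are 0 at generation 2

yes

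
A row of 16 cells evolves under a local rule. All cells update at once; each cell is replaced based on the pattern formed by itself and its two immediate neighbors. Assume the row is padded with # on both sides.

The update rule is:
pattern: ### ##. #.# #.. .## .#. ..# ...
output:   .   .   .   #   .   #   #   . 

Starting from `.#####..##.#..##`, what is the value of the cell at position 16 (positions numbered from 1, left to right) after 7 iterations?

iteration 1: ......##...###..
iteration 2: #....#..#.#...##
iteration 3: .#..#####.##.#..
iteration 4: .###.........###
iteration 5: ....#.......#...
iteration 6: #..###.....###.#
iteration 7: .##...#...#.....
position 16 holds .

.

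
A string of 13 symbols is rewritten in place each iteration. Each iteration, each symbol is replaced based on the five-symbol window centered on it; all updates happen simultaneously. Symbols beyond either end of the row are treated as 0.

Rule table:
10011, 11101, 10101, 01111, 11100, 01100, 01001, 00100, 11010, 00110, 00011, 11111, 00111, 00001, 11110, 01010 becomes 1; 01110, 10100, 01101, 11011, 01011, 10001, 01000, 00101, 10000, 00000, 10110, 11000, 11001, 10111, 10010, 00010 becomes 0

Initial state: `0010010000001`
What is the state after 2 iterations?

1011010000101
0000100010010

0000100010010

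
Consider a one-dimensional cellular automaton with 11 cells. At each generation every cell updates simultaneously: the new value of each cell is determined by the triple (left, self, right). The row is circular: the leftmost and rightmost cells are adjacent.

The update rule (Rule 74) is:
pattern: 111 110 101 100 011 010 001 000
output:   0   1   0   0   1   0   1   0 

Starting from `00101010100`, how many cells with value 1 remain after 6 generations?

1

01000000000
10000000000
00000000001
00000000010
00000000100
00000001000
count of 1: 1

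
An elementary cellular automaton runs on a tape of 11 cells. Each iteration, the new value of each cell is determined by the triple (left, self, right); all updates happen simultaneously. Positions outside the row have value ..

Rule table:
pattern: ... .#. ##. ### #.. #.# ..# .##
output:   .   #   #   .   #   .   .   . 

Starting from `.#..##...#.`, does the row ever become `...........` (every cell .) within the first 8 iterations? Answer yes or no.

no

.##..##..##
..##..##..#
...##..##.#
....##..#.#
.....##.#.#
......#.#.#
......#.#.#  (fixed point — unchanged through iteration 8)
iteration 8 is ......#.#.#, still not uniform .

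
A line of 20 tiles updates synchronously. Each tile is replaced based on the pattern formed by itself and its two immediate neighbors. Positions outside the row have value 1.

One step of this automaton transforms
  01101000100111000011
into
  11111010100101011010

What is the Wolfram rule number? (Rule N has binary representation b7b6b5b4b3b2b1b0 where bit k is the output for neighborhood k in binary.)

109

position 12: 111 → 0  (bit 7 = 0)
position 2: 110 → 1  (bit 6 = 1)
position 0: 101 → 1  (bit 5 = 1)
position 5: 100 → 0  (bit 4 = 0)
position 1: 011 → 1  (bit 3 = 1)
position 4: 010 → 1  (bit 2 = 1)
position 7: 001 → 0  (bit 1 = 0)
position 6: 000 → 1  (bit 0 = 1)
bits b7..b0 = 01101101 = 109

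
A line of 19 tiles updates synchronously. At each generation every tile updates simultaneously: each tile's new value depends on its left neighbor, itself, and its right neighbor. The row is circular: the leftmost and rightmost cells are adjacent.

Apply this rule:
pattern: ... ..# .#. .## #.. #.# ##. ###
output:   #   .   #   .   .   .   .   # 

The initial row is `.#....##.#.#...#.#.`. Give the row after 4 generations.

.#....##.#.#.#.#.#.

generation 1: .#.##....#.#.#.#.#.
generation 2: .#....##.#.#.#.#.#.
generation 3: .#.##....#.#.#.#.#.  (repeats generation 1; period 2)
generation 4: .#....##.#.#.#.#.#.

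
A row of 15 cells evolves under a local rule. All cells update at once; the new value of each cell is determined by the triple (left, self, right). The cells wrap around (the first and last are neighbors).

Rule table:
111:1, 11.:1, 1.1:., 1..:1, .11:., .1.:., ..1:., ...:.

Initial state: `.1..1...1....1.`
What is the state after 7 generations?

..1..1...1....1
1..1..1...1....
.1..1..1...1...
..1..1..1...1..
...1..1..1...1.
....1..1..1...1
1....1..1..1...

1....1..1..1...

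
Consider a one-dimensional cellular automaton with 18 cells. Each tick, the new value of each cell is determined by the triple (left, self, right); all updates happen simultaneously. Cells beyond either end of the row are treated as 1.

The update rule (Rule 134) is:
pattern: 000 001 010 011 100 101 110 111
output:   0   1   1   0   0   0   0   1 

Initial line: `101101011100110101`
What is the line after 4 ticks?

000001001001000100
000011011011001101
000100000000010000
001100000000110001

001100000000110001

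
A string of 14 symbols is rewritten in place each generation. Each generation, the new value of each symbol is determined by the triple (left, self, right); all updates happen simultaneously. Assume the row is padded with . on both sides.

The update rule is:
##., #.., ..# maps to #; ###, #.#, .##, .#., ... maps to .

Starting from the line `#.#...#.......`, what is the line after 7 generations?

...#.#.#......
..#.....#.....
.#.#...#.#....
#...#.#...#...
.#.#...#.#.#..
#...#.#.....#.
.#.#...#...#.#

.#.#...#...#.#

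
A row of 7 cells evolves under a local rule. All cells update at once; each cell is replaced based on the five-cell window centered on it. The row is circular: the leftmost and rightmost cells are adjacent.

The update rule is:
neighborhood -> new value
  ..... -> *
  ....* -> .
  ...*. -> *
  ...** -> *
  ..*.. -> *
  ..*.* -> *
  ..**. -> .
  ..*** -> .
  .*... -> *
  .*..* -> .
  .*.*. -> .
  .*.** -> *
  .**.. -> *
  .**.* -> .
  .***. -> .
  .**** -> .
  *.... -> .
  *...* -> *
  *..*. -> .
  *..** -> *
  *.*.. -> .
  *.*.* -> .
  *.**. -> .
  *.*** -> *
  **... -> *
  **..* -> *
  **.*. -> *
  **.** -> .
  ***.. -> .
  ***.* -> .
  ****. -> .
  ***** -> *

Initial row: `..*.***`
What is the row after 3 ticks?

*.***..
***..*.
*..*.**

*..*.**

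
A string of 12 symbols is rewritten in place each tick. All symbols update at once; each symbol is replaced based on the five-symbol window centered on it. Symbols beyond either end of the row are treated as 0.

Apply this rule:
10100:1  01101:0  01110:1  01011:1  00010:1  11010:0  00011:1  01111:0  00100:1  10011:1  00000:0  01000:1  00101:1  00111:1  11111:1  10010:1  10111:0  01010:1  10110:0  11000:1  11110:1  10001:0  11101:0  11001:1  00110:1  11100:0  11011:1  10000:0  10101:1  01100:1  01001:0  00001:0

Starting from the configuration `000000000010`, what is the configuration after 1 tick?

000000000111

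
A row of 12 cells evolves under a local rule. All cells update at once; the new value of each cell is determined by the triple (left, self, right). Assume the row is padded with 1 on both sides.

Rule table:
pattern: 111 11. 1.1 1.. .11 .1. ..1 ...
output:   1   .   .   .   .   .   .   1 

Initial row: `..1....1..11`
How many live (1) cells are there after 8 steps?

....11.....1
.11....111..
....11..1...
.11.......1.
....11111...
.11..111..1.
......1.....
.1111...111.
count of 1: 7

7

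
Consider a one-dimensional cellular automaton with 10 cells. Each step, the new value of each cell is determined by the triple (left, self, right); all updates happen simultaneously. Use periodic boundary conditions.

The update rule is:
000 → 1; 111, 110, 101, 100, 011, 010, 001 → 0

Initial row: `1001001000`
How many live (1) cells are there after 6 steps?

7

0000000010
1111111000
0000000010  (repeats step 1; period 2)
step 6: 1111111000
count of 1: 7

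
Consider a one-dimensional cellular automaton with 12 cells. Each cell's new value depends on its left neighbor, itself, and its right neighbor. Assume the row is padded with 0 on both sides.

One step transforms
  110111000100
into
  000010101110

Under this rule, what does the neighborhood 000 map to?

0

At position 7 the neighborhood is 000; the next row has 0 there.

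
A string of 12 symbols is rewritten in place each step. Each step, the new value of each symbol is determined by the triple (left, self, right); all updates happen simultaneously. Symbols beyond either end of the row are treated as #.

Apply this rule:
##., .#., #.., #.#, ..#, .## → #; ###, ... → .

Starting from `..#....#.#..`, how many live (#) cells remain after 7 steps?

7

####..######
...####.....
#.##..##...#
#########.##
........###.
#......##.##
##....#####.
count of #: 7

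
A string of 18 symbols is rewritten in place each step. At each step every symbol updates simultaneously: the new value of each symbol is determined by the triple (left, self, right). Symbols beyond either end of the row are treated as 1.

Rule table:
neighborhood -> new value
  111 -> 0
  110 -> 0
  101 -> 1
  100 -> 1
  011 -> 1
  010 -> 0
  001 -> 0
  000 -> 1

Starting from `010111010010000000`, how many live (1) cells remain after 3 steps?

11

step 1: 101100101001111110
step 2: 011010010101000001
step 3: 110101001010111101
count of 1: 11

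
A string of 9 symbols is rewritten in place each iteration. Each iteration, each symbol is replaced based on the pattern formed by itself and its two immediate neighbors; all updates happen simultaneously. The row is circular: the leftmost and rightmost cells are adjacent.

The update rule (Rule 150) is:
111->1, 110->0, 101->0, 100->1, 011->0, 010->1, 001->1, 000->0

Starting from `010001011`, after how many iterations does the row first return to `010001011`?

7

011011000
100000100
110001111
101010111
001010011
111011100
010001011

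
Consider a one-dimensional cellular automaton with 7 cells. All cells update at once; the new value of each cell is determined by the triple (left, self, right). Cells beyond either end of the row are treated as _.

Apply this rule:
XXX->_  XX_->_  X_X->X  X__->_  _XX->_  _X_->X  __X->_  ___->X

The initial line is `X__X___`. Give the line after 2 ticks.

X__XX__

X__X_XX
X__XX__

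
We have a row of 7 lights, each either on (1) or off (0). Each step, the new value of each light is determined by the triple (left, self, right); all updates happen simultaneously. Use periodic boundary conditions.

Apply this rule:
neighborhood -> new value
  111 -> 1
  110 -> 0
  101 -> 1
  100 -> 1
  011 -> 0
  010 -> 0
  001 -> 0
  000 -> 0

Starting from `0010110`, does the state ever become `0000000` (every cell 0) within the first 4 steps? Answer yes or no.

0001001
1000100
0100010
0010001
step 4 is 0010001, still not uniform 0

no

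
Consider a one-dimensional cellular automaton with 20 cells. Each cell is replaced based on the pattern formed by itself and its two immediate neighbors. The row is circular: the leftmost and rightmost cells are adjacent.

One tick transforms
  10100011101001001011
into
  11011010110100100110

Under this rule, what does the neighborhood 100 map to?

1

At position 3 the neighborhood is 100; the next row has 1 there.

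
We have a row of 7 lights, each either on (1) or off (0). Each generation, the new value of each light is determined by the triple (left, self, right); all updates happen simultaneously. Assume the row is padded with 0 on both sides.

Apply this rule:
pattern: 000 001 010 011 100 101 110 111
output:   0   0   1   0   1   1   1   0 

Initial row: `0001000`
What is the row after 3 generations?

0001100
0000110
0000011

0000011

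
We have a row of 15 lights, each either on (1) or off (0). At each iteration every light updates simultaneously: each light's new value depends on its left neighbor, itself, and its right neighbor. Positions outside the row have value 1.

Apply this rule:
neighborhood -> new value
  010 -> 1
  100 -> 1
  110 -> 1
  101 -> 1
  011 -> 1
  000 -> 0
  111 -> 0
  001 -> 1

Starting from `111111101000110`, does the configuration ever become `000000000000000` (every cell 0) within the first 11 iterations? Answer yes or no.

no

iteration 1: 000000111101111
iteration 2: 100001100111000
iteration 3: 110011111101101
iteration 4: 011110000111111
iteration 5: 110011001100000
iteration 6: 011111111110001
iteration 7: 110000000011011
iteration 8: 011000000111110
iteration 9: 111100001100011
iteration 10: 000110011110110
iteration 11: 101111110011111
iteration 11 is 101111110011111, still not uniform 0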